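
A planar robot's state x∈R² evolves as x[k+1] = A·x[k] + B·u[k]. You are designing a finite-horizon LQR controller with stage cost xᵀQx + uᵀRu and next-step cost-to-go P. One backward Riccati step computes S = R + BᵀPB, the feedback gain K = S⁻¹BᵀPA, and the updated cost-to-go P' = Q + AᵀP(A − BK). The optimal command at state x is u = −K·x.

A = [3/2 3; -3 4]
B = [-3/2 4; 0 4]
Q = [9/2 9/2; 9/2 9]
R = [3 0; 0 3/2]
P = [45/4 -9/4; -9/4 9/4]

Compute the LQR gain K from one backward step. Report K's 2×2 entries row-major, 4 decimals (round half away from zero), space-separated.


-1.8614 0.3576 -0.3197 0.8750

BᵀP = [-16.8750 3.3750; 36.0000 0.0000]
S = R + BᵀPB = [3 0; 0 3/2] + [25.3125 -54.0000; -54.0000 144.0000] = [28.3125 -54.0000; -54.0000 145.5000]
BᵀPA = [-35.4375 -37.1250; 54.0000 108.0000]
K = S⁻¹·BᵀPA = [-1.8614 0.3576; -0.3197 0.8750]
A−BK = [-0.0133 0.0365; -1.7212 0.5001]
AᵀP(A−BK) = [17.1124 -4.2024; -4.2024 2.0276]
P' = Q + AᵀP(A−BK) = [21.6124 0.2976; 0.2976 11.0276]
tr(P') = 32.6400


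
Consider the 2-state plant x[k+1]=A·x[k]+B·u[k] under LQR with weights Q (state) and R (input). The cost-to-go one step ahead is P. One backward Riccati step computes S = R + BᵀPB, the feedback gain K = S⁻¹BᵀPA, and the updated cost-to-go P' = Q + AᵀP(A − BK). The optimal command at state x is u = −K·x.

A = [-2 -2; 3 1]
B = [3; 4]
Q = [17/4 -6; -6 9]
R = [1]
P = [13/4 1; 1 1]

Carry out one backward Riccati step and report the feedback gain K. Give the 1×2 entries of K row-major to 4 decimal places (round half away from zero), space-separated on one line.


-0.0925 -0.2918

BᵀP = [13.7500 7.0000]
S = R + BᵀPB = [1] + [69.2500] = [70.2500]
BᵀPA = [-6.5000 -20.5000]
K = S⁻¹·BᵀPA = [-0.0925 -0.2918]
A−BK = [-1.7224 -1.1246; 3.3701 2.1673]
AᵀP(A−BK) = [9.3986 6.1032; 6.1032 4.0178]
P' = Q + AᵀP(A−BK) = [13.6486 0.1032; 0.1032 13.0178]
tr(P') = 26.6664


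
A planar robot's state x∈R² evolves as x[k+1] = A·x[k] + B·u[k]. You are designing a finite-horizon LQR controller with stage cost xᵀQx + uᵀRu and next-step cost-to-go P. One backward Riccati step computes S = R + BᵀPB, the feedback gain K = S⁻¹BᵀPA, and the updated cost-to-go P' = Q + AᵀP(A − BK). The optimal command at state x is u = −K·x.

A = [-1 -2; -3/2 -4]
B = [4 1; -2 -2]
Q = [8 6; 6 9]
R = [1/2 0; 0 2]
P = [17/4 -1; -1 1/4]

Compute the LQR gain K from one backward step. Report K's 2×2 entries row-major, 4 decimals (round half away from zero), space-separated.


BᵀP = [19.0000 -4.5000; 6.2500 -1.5000]
S = R + BᵀPB = [1/2 0; 0 2] + [85.0000 28.0000; 28.0000 9.2500] = [85.5000 28.0000; 28.0000 11.2500]
BᵀPA = [-12.2500 -20.0000; -4.0000 -6.5000]
K = S⁻¹·BᵀPA = [-0.1451 -0.2417; 0.0056 0.0239]
A−BK = [-0.4252 -1.0569; -1.7790 -4.4357]
AᵀP(A−BK) = [0.0573 0.1342; 0.1342 0.3204]
P' = Q + AᵀP(A−BK) = [8.0573 6.1342; 6.1342 9.3204]
tr(P') = 17.3778

-0.1451 -0.2417 0.0056 0.0239


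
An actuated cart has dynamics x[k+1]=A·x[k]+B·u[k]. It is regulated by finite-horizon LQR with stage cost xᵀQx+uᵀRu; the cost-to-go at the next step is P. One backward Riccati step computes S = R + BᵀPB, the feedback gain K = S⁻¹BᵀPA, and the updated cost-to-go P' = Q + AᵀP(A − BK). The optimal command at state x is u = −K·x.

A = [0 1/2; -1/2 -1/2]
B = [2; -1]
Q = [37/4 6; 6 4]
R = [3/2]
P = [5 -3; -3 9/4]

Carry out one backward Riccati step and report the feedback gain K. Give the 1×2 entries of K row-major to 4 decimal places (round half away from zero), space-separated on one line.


BᵀP = [13.0000 -8.2500]
S = R + BᵀPB = [3/2] + [34.2500] = [35.7500]
BᵀPA = [4.1250 10.6250]
K = S⁻¹·BᵀPA = [0.1154 0.2972]
A−BK = [-0.2308 -0.0944; -0.3846 -0.2028]
AᵀP(A−BK) = [0.0865 0.0865; 0.0865 0.1547]
P' = Q + AᵀP(A−BK) = [9.3365 6.0865; 6.0865 4.1547]
tr(P') = 13.4913

0.1154 0.2972


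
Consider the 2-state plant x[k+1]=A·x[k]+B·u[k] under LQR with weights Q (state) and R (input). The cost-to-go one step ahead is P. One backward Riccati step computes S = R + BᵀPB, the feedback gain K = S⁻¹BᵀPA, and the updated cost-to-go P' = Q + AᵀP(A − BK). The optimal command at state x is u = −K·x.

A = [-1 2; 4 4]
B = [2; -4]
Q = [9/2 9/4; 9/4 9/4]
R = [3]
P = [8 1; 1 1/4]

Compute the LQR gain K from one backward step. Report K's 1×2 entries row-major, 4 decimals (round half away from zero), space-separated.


-0.3478 1.2174

BᵀP = [12.0000 1.0000]
S = R + BᵀPB = [3] + [20.0000] = [23.0000]
BᵀPA = [-8.0000 28.0000]
K = S⁻¹·BᵀPA = [-0.3478 1.2174]
A−BK = [-0.3043 -0.4348; 2.6087 8.8696]
AᵀP(A−BK) = [1.2174 1.7391; 1.7391 17.9130]
P' = Q + AᵀP(A−BK) = [5.7174 3.9891; 3.9891 20.1630]
tr(P') = 25.8804


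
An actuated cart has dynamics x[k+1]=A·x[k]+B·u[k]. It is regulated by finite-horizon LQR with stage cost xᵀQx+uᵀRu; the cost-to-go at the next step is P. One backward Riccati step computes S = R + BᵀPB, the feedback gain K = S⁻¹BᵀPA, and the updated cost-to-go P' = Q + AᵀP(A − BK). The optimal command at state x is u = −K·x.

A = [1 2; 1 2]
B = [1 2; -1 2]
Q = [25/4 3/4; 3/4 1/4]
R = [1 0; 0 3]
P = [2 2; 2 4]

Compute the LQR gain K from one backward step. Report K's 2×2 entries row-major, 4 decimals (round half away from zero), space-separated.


-0.0531 -0.1062 0.4602 0.9204

BᵀP = [0.0000 -2.0000; 8.0000 12.0000]
S = R + BᵀPB = [1 0; 0 3] + [2.0000 -4.0000; -4.0000 40.0000] = [3.0000 -4.0000; -4.0000 43.0000]
BᵀPA = [-2.0000 -4.0000; 20.0000 40.0000]
K = S⁻¹·BᵀPA = [-0.0531 -0.1062; 0.4602 0.9204]
A−BK = [0.1327 0.2655; 0.0265 0.0531]
AᵀP(A−BK) = [0.6903 1.3805; 1.3805 2.7611]
P' = Q + AᵀP(A−BK) = [6.9403 2.1305; 2.1305 3.0111]
tr(P') = 9.9513


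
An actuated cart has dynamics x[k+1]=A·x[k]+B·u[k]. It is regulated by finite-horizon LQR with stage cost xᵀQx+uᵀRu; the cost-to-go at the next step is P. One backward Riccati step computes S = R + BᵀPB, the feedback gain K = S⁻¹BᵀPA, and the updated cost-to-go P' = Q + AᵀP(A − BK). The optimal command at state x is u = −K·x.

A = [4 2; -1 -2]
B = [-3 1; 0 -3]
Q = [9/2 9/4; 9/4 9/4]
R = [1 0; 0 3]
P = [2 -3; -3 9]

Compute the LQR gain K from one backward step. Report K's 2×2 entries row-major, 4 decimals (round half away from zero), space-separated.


-1.1161 -0.4667 0.3574 0.6404

BᵀP = [-6.0000 9.0000; 11.0000 -30.0000]
S = R + BᵀPB = [1 0; 0 3] + [18.0000 -33.0000; -33.0000 101.0000] = [19.0000 -33.0000; -33.0000 104.0000]
BᵀPA = [-33.0000 -30.0000; 74.0000 82.0000]
K = S⁻¹·BᵀPA = [-1.1161 -0.4667; 0.3574 0.6404]
A−BK = [0.2943 -0.0406; 0.0722 -0.0789]
AᵀP(A−BK) = [1.7215 1.2108; 1.2108 1.4882]
P' = Q + AᵀP(A−BK) = [6.2215 3.4608; 3.4608 3.7382]
tr(P') = 9.9597


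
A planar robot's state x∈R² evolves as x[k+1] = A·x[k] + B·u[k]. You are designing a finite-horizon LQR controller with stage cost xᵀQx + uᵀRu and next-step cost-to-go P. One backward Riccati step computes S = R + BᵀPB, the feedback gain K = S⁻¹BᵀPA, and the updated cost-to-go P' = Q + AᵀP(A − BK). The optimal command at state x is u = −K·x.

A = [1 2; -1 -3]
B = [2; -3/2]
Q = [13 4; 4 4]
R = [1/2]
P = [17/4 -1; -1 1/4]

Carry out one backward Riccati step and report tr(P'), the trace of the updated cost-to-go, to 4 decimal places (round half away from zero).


BᵀP = [10.0000 -2.3750]
S = R + BᵀPB = [1/2] + [23.5625] = [24.0625]
BᵀPA = [12.3750 27.1250]
K = S⁻¹·BᵀPA = [0.5143 1.1273]
A−BK = [-0.0286 -0.2545; -0.2286 -1.3091]
AᵀP(A−BK) = [0.1357 0.3000; 0.3000 0.6727]
P' = Q + AᵀP(A−BK) = [13.1357 4.3000; 4.3000 4.6727]
tr(P') = 17.8084

17.8084


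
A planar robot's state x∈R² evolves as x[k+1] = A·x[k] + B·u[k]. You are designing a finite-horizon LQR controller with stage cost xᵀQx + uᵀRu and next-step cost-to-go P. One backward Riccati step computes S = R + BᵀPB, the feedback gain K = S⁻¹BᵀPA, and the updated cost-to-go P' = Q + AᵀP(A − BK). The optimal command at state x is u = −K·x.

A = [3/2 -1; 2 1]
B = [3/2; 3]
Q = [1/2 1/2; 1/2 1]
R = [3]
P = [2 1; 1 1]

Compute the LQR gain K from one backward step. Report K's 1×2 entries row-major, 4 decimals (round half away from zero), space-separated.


0.7059 -0.0588

BᵀP = [6.0000 4.5000]
S = R + BᵀPB = [3] + [22.5000] = [25.5000]
BᵀPA = [18.0000 -1.5000]
K = S⁻¹·BᵀPA = [0.7059 -0.0588]
A−BK = [0.4412 -0.9118; -0.1176 1.1765]
AᵀP(A−BK) = [1.7941 -0.4412; -0.4412 0.9118]
P' = Q + AᵀP(A−BK) = [2.2941 0.0588; 0.0588 1.9118]
tr(P') = 4.2059


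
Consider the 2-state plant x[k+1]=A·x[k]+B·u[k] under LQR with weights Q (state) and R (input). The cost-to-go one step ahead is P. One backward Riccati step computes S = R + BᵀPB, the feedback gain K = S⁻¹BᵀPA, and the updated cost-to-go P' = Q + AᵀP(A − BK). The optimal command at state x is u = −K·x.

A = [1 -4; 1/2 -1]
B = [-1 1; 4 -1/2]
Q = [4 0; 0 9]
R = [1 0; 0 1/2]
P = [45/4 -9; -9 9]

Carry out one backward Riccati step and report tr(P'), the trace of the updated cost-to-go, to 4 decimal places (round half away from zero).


21.8238

BᵀP = [-47.2500 45.0000; 15.7500 -13.5000]
S = R + BᵀPB = [1 0; 0 1/2] + [227.2500 -69.7500; -69.7500 22.5000] = [228.2500 -69.7500; -69.7500 23.0000]
BᵀPA = [-24.7500 144.0000; 9.0000 -49.5000]
K = S⁻¹·BᵀPA = [0.1521 -0.3656; 0.8525 -3.2608]
A−BK = [0.2996 -1.1048; 0.3180 -1.1682]
AᵀP(A−BK) = [0.5915 -2.2006; -2.2006 8.2323]
P' = Q + AᵀP(A−BK) = [4.5915 -2.2006; -2.2006 17.2323]
tr(P') = 21.8238


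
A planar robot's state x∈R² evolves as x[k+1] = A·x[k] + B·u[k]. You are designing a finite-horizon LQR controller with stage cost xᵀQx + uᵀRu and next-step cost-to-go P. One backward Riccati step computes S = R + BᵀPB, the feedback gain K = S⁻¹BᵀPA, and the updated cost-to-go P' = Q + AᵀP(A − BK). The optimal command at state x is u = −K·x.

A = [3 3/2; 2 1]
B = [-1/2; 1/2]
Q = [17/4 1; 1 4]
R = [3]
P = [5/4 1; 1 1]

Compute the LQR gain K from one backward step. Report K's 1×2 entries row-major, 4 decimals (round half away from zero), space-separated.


-0.1224 -0.0612

BᵀP = [-0.1250 0.0000]
S = R + BᵀPB = [3] + [0.0625] = [3.0625]
BᵀPA = [-0.3750 -0.1875]
K = S⁻¹·BᵀPA = [-0.1224 -0.0612]
A−BK = [2.9388 1.4694; 2.0612 1.0306]
AᵀP(A−BK) = [27.2041 13.6020; 13.6020 6.8010]
P' = Q + AᵀP(A−BK) = [31.4541 14.6020; 14.6020 10.8010]
tr(P') = 42.2551


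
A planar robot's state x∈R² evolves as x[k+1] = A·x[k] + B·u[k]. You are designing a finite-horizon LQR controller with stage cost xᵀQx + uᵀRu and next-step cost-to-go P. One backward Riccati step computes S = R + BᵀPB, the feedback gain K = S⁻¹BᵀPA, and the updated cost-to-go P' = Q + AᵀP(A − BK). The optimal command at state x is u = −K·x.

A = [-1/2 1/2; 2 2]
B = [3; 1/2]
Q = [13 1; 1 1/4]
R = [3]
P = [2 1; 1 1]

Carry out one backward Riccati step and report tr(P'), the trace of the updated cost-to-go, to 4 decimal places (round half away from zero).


17.3376

BᵀP = [6.5000 3.5000]
S = R + BᵀPB = [3] + [21.2500] = [24.2500]
BᵀPA = [3.7500 10.2500]
K = S⁻¹·BᵀPA = [0.1546 0.4227]
A−BK = [-0.9639 -0.7680; 1.9227 1.7887]
AᵀP(A−BK) = [1.9201 1.9149; 1.9149 2.1675]
P' = Q + AᵀP(A−BK) = [14.9201 2.9149; 2.9149 2.4175]
tr(P') = 17.3376


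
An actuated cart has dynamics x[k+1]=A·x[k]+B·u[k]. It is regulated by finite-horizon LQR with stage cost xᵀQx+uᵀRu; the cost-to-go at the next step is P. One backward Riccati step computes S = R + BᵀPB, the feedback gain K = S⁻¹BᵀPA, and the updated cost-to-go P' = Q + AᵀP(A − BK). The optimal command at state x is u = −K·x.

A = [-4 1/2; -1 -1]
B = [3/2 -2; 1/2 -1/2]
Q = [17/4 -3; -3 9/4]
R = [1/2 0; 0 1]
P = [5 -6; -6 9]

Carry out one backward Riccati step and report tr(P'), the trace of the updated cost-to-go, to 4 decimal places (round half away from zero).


BᵀP = [4.5000 -4.5000; -7.0000 7.5000]
S = R + BᵀPB = [1/2 0; 0 1] + [4.5000 -6.7500; -6.7500 10.2500] = [5.0000 -6.7500; -6.7500 11.2500]
BᵀPA = [-13.5000 6.7500; 20.5000 -11.0000]
K = S⁻¹·BᵀPA = [-1.2632 0.1579; 1.0643 -0.8830]
A−BK = [0.0234 -1.5029; 0.1637 -1.5205]
AᵀP(A−BK) = [2.1287 -1.7661; -1.7661 5.4708]
P' = Q + AᵀP(A−BK) = [6.3787 -4.7661; -4.7661 7.7208]
tr(P') = 14.0994

14.0994


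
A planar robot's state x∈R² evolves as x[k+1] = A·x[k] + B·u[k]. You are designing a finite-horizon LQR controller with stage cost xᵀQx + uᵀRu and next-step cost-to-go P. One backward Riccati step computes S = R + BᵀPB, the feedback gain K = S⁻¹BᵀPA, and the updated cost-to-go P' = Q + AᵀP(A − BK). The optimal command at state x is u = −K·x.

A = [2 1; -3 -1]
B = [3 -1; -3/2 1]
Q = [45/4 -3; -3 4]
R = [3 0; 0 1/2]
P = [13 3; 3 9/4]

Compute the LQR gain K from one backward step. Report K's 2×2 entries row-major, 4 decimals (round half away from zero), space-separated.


BᵀP = [34.5000 5.6250; -10.0000 -0.7500]
S = R + BᵀPB = [3 0; 0 1/2] + [95.0625 -28.8750; -28.8750 9.2500] = [98.0625 -28.8750; -28.8750 9.7500]
BᵀPA = [52.1250 28.8750; -17.7500 -9.2500]
K = S⁻¹·BᵀPA = [-0.0352 0.1180; -1.9249 -0.5992]
A−BK = [0.1808 0.0467; -1.1280 -0.2238]
AᵀP(A−BK) = [3.9203 0.9625; 0.9625 0.2996]
P' = Q + AᵀP(A−BK) = [15.1703 -2.0375; -2.0375 4.2996]
tr(P') = 19.4699

-0.0352 0.1180 -1.9249 -0.5992


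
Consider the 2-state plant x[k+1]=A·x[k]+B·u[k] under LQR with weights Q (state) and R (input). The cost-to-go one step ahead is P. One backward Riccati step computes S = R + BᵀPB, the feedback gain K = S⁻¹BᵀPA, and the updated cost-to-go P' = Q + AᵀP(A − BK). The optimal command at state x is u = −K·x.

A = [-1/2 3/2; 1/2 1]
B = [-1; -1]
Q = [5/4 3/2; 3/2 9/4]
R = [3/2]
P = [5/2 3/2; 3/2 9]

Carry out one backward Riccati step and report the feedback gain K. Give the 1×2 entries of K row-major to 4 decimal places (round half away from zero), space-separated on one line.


-0.2031 -1.0313

BᵀP = [-4.0000 -10.5000]
S = R + BᵀPB = [3/2] + [14.5000] = [16.0000]
BᵀPA = [-3.2500 -16.5000]
K = S⁻¹·BᵀPA = [-0.2031 -1.0313]
A−BK = [-0.7031 0.4688; 0.2969 -0.0313]
AᵀP(A−BK) = [1.4648 -0.3516; -0.3516 2.1094]
P' = Q + AᵀP(A−BK) = [2.7148 1.1484; 1.1484 4.3594]
tr(P') = 7.0742


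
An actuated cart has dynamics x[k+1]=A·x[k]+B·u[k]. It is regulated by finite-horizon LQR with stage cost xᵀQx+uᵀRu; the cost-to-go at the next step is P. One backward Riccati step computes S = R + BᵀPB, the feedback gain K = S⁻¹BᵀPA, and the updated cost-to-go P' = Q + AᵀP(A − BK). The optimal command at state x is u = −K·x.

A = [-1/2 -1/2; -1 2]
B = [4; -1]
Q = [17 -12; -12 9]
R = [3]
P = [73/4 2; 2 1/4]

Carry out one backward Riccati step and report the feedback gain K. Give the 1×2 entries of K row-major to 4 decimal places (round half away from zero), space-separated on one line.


BᵀP = [71.0000 7.7500]
S = R + BᵀPB = [3] + [276.2500] = [279.2500]
BᵀPA = [-43.2500 -20.0000]
K = S⁻¹·BᵀPA = [-0.1549 -0.0716]
A−BK = [0.1195 -0.2135; -1.1549 1.9284]
AᵀP(A−BK) = [0.1140 -0.0351; -0.0351 0.1301]
P' = Q + AᵀP(A−BK) = [17.1140 -12.0351; -12.0351 9.1301]
tr(P') = 26.2441

-0.1549 -0.0716


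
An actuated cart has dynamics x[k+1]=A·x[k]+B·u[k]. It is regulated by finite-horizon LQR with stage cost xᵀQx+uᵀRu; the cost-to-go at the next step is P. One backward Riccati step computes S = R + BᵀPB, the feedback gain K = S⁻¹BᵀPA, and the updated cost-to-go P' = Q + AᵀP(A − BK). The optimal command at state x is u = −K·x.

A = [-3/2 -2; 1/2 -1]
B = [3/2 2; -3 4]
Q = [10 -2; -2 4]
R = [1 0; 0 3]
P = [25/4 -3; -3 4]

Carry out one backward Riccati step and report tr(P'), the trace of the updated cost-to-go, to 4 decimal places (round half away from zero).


BᵀP = [18.3750 -16.5000; 0.5000 10.0000]
S = R + BᵀPB = [1 0; 0 3] + [77.0625 -29.2500; -29.2500 41.0000] = [78.0625 -29.2500; -29.2500 44.0000]
BᵀPA = [-35.8125 -20.2500; 4.2500 -11.0000]
K = S⁻¹·BᵀPA = [-0.5627 -0.4702; -0.2775 -0.5626]
A−BK = [-0.1009 -0.1695; -0.0782 -0.1603]
AᵀP(A−BK) = [0.5884 0.8017; 0.8017 1.2899]
P' = Q + AᵀP(A−BK) = [10.5884 -1.1983; -1.1983 5.2899]
tr(P') = 15.8784

15.8784


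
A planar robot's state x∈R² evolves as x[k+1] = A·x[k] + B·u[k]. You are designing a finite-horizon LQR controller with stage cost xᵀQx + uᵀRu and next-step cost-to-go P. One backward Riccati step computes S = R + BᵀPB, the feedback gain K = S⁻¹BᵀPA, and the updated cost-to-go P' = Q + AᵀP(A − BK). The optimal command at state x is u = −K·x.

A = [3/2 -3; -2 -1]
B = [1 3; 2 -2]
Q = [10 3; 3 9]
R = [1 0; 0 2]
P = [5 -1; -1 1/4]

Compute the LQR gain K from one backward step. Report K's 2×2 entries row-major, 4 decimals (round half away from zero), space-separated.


BᵀP = [3.0000 -0.5000; 17.0000 -3.5000]
S = R + BᵀPB = [1 0; 0 2] + [2.0000 10.0000; 10.0000 58.0000] = [3.0000 10.0000; 10.0000 60.0000]
BᵀPA = [5.5000 -8.5000; 32.5000 -47.5000]
K = S⁻¹·BᵀPA = [0.0625 -0.4375; 0.5313 -0.7188]
A−BK = [-0.1563 -0.4063; -1.0625 -1.5625]
AᵀP(A−BK) = [0.6406 -0.7344; -0.7344 1.3906]
P' = Q + AᵀP(A−BK) = [10.6406 2.2656; 2.2656 10.3906]
tr(P') = 21.0313

0.0625 -0.4375 0.5313 -0.7188


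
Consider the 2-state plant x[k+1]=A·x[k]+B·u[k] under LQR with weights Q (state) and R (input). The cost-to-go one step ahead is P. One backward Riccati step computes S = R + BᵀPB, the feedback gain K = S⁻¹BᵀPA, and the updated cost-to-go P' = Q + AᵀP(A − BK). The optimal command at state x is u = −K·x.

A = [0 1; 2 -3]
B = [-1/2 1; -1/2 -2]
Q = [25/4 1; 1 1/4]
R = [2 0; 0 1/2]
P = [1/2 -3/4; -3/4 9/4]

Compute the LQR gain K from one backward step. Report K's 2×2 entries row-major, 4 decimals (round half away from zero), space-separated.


-0.0889 0.0741 -0.7966 1.3561

BᵀP = [0.1250 -0.7500; 2.0000 -5.2500]
S = R + BᵀPB = [2 0; 0 1/2] + [0.3125 1.6250; 1.6250 12.5000] = [2.3125 1.6250; 1.6250 13.0000]
BᵀPA = [-1.5000 2.3750; -10.5000 17.7500]
K = S⁻¹·BᵀPA = [-0.0889 0.0741; -0.7966 1.3561]
A−BK = [0.7521 -0.3191; 0.3624 -0.2507]
AᵀP(A−BK) = [0.5026 -0.6496; -0.6496 1.0028]
P' = Q + AᵀP(A−BK) = [6.7526 0.3504; 0.3504 1.2528]
tr(P') = 8.0054


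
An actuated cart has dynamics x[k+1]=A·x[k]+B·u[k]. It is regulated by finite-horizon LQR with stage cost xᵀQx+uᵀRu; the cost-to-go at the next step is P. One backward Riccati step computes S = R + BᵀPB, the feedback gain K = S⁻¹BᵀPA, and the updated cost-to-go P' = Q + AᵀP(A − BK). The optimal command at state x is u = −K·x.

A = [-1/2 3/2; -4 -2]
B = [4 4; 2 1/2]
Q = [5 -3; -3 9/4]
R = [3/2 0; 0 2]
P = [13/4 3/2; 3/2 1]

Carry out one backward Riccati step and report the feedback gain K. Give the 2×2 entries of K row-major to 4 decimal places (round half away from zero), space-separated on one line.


-0.6093 -0.1275 0.1421 0.2704

BᵀP = [16.0000 8.0000; 13.7500 6.5000]
S = R + BᵀPB = [3/2 0; 0 2] + [80.0000 68.0000; 68.0000 58.2500] = [81.5000 68.0000; 68.0000 60.2500]
BᵀPA = [-40.0000 8.0000; -32.8750 7.6250]
K = S⁻¹·BᵀPA = [-0.6093 -0.1275; 0.1421 0.2704]
A−BK = [1.3691 0.9282; -2.8524 -1.8803]
AᵀP(A−BK) = [3.1097 1.8539; 1.8539 1.2703]
P' = Q + AᵀP(A−BK) = [8.1097 -1.1461; -1.1461 3.5203]
tr(P') = 11.6300


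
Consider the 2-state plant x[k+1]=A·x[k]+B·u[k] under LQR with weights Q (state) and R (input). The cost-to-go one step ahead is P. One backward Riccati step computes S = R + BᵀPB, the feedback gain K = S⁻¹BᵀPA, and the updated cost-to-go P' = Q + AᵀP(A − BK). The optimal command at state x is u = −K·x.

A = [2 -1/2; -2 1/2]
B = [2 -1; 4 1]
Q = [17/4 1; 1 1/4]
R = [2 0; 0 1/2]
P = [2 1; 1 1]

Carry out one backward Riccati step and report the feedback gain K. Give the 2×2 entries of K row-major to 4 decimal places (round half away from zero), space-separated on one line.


BᵀP = [8.0000 6.0000; -1.0000 0.0000]
S = R + BᵀPB = [2 0; 0 1/2] + [40.0000 -2.0000; -2.0000 1.0000] = [42.0000 -2.0000; -2.0000 1.5000]
BᵀPA = [4.0000 -1.0000; -2.0000 0.5000]
K = S⁻¹·BᵀPA = [0.0339 -0.0085; -1.2881 0.3220]
A−BK = [0.6441 -0.1610; -0.8475 0.2119]
AᵀP(A−BK) = [1.2881 -0.3220; -0.3220 0.0805]
P' = Q + AᵀP(A−BK) = [5.5381 0.6780; 0.6780 0.3305]
tr(P') = 5.8686

0.0339 -0.0085 -1.2881 0.3220


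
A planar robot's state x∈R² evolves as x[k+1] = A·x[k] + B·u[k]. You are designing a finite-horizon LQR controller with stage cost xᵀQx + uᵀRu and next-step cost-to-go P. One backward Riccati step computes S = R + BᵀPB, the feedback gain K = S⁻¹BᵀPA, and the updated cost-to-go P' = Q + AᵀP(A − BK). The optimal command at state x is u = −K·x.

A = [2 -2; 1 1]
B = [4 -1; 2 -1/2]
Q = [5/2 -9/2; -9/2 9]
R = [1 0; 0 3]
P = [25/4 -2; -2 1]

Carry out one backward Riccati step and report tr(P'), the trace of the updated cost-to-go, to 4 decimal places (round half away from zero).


BᵀP = [21.0000 -6.0000; -5.2500 1.5000]
S = R + BᵀPB = [1 0; 0 3] + [72.0000 -18.0000; -18.0000 4.5000] = [73.0000 -18.0000; -18.0000 7.5000]
BᵀPA = [36.0000 -48.0000; -9.0000 12.0000]
K = S⁻¹·BᵀPA = [0.4832 -0.6443; -0.0403 0.0537]
A−BK = [0.0268 0.6309; 0.0134 2.3154]
AᵀP(A−BK) = [0.2416 -0.3221; -0.3221 2.4295]
P' = Q + AᵀP(A−BK) = [2.7416 -4.8221; -4.8221 11.4295]
tr(P') = 14.1711

14.1711


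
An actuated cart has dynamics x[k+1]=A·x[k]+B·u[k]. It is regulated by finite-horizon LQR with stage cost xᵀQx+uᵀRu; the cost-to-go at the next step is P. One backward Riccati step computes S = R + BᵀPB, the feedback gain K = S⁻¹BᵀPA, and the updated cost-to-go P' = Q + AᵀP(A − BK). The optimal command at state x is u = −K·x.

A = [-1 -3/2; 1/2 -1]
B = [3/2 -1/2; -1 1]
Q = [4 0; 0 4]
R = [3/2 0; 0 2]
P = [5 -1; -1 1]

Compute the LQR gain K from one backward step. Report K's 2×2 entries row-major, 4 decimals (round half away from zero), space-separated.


-0.5310 -0.6726 0.1268 -0.1504

BᵀP = [8.5000 -2.5000; -3.5000 1.5000]
S = R + BᵀPB = [3/2 0; 0 2] + [15.2500 -6.7500; -6.7500 3.2500] = [16.7500 -6.7500; -6.7500 5.2500]
BᵀPA = [-9.7500 -10.2500; 4.2500 3.7500]
K = S⁻¹·BᵀPA = [-0.5310 -0.6726; 0.1268 -0.1504]
A−BK = [-0.1401 -0.5664; -0.1578 -1.5221]
AᵀP(A−BK) = [0.5339 0.8319; 0.8319 2.9204]
P' = Q + AᵀP(A−BK) = [4.5339 0.8319; 0.8319 6.9204]
tr(P') = 11.4543


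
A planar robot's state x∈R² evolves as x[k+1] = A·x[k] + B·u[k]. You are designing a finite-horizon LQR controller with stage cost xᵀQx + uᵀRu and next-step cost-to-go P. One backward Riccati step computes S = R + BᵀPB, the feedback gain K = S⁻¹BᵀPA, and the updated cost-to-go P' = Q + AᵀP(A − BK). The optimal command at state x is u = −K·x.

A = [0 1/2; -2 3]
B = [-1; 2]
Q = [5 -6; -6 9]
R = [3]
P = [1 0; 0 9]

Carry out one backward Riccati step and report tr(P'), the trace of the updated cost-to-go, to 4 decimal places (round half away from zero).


BᵀP = [-1.0000 18.0000]
S = R + BᵀPB = [3] + [37.0000] = [40.0000]
BᵀPA = [-36.0000 53.5000]
K = S⁻¹·BᵀPA = [-0.9000 1.3375]
A−BK = [-0.9000 1.8375; -0.2000 0.3250]
AᵀP(A−BK) = [3.6000 -5.8500; -5.8500 9.6938]
P' = Q + AᵀP(A−BK) = [8.6000 -11.8500; -11.8500 18.6938]
tr(P') = 27.2938

27.2938


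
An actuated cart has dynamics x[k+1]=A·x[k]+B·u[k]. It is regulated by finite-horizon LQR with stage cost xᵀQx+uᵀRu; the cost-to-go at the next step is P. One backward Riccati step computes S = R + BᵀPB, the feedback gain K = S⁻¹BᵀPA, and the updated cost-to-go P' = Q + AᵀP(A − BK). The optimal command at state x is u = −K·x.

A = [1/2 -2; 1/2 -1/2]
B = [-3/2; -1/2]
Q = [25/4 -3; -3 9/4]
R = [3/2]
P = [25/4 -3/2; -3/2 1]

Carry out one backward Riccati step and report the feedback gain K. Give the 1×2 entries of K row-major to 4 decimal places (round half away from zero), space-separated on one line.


-0.2535 1.2074

BᵀP = [-8.6250 1.7500]
S = R + BᵀPB = [3/2] + [12.0625] = [13.5625]
BᵀPA = [-3.4375 16.3750]
K = S⁻¹·BᵀPA = [-0.2535 1.2074]
A−BK = [0.1198 -0.1889; 0.3733 0.1037]
AᵀP(A−BK) = [0.1912 -0.4747; -0.4747 2.4793]
P' = Q + AᵀP(A−BK) = [6.4412 -3.4747; -3.4747 4.7293]
tr(P') = 11.1705


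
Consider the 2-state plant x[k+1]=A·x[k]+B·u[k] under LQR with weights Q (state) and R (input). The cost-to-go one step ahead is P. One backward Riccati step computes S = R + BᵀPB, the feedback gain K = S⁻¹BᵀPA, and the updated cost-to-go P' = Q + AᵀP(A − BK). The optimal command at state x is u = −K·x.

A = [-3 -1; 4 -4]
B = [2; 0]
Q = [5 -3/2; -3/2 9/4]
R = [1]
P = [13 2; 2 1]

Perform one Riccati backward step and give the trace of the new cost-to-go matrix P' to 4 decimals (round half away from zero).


BᵀP = [26.0000 4.0000]
S = R + BᵀPB = [1] + [52.0000] = [53.0000]
BᵀPA = [-62.0000 -42.0000]
K = S⁻¹·BᵀPA = [-1.1698 -0.7925]
A−BK = [-0.6604 0.5849; 4.0000 -4.0000]
AᵀP(A−BK) = [12.4717 -10.1321; -10.1321 11.7170]
P' = Q + AᵀP(A−BK) = [17.4717 -11.6321; -11.6321 13.9670]
tr(P') = 31.4387

31.4387


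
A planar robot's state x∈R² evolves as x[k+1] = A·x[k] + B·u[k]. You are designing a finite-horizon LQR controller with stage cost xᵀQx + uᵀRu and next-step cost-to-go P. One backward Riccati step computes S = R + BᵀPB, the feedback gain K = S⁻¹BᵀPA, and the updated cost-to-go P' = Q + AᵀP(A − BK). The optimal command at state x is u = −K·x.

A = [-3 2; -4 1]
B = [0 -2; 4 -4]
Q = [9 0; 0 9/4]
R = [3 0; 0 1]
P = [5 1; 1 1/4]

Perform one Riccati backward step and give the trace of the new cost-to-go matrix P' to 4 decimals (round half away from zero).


BᵀP = [4.0000 1.0000; -14.0000 -3.0000]
S = R + BᵀPB = [3 0; 0 1] + [4.0000 -12.0000; -12.0000 40.0000] = [7.0000 -12.0000; -12.0000 41.0000]
BᵀPA = [-16.0000 9.0000; 54.0000 -31.0000]
K = S⁻¹·BᵀPA = [-0.0559 -0.0210; 1.3007 -0.7622]
A−BK = [-0.3986 0.4755; 1.4266 -1.9650]
AᵀP(A−BK) = [1.8671 -1.1748; -1.1748 0.8094]
P' = Q + AᵀP(A−BK) = [10.8671 -1.1748; -1.1748 3.0594]
tr(P') = 13.9266

13.9266


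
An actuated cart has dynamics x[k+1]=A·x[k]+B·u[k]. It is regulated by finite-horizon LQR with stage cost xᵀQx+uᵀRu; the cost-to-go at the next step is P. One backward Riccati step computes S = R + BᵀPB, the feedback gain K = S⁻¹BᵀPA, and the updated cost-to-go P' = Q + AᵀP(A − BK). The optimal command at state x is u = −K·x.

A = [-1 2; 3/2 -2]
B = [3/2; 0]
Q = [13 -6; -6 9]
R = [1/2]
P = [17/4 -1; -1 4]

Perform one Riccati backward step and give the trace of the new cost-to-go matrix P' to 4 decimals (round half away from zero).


47.2050

BᵀP = [6.3750 -1.5000]
S = R + BᵀPB = [1/2] + [9.5625] = [10.0625]
BᵀPA = [-8.6250 15.7500]
K = S⁻¹·BᵀPA = [-0.8571 1.5652]
A−BK = [0.2857 -0.3478; 1.5000 -2.0000]
AᵀP(A−BK) = [8.8571 -12.0000; -12.0000 16.3478]
P' = Q + AᵀP(A−BK) = [21.8571 -18.0000; -18.0000 25.3478]
tr(P') = 47.2050


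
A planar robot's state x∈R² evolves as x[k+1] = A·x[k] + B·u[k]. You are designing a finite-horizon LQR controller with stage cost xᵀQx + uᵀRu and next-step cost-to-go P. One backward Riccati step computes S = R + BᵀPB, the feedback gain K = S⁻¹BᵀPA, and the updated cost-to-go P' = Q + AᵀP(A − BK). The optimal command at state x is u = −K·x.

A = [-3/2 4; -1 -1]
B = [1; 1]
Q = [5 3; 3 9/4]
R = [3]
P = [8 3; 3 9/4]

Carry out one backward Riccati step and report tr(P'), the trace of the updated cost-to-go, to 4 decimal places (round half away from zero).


40.1721

BᵀP = [11.0000 5.2500]
S = R + BᵀPB = [3] + [16.2500] = [19.2500]
BᵀPA = [-21.7500 38.7500]
K = S⁻¹·BᵀPA = [-1.1299 2.0130]
A−BK = [-0.3701 1.9870; 0.1299 -3.0130]
AᵀP(A−BK) = [4.6753 -9.4675; -9.4675 28.2468]
P' = Q + AᵀP(A−BK) = [9.6753 -6.4675; -6.4675 30.4968]
tr(P') = 40.1721


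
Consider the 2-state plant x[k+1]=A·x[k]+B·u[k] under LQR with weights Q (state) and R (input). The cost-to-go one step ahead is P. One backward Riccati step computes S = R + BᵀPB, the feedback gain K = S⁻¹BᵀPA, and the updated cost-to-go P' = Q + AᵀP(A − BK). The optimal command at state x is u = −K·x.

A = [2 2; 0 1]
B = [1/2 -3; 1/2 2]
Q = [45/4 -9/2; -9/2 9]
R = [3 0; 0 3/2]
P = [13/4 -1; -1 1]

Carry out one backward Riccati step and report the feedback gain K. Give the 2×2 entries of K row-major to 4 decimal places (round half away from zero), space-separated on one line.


BᵀP = [1.1250 0.0000; -11.7500 5.0000]
S = R + BᵀPB = [3 0; 0 3/2] + [0.5625 -3.3750; -3.3750 45.2500] = [3.5625 -3.3750; -3.3750 46.7500]
BᵀPA = [2.2500 2.2500; -23.5000 -18.5000]
K = S⁻¹·BᵀPA = [0.1668 0.2755; -0.4906 -0.3758]
A−BK = [0.4447 0.7347; 0.8979 1.6139]
AᵀP(A−BK) = [1.0949 1.5480; 1.5480 2.4272]
P' = Q + AᵀP(A−BK) = [12.3449 -2.9520; -2.9520 11.4272]
tr(P') = 23.7721

0.1668 0.2755 -0.4906 -0.3758


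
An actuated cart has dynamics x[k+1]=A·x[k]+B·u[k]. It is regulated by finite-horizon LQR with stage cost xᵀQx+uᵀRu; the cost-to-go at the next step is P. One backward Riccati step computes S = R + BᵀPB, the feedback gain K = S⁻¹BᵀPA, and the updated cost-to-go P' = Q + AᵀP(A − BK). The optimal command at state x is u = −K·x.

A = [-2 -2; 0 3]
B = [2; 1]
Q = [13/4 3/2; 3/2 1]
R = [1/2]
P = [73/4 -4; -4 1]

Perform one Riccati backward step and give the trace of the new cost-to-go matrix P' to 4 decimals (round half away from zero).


8.6004

BᵀP = [32.5000 -7.0000]
S = R + BᵀPB = [1/2] + [58.0000] = [58.5000]
BᵀPA = [-65.0000 -86.0000]
K = S⁻¹·BᵀPA = [-1.1111 -1.4701]
A−BK = [0.2222 0.9402; 1.1111 4.4701]
AᵀP(A−BK) = [0.7778 1.4444; 1.4444 3.5726]
P' = Q + AᵀP(A−BK) = [4.0278 2.9444; 2.9444 4.5726]
tr(P') = 8.6004


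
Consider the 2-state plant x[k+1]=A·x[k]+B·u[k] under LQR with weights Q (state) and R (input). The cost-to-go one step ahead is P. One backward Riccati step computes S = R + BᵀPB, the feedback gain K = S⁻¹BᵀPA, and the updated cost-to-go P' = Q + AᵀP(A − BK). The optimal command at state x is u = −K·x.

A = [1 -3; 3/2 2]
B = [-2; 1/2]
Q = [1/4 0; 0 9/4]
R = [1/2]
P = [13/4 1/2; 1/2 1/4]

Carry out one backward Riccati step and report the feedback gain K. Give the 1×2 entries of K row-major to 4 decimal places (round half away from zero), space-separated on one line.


-0.6020 1.3532

BᵀP = [-6.2500 -0.8750]
S = R + BᵀPB = [1/2] + [12.0625] = [12.5625]
BᵀPA = [-7.5625 17.0000]
K = S⁻¹·BᵀPA = [-0.6020 1.3532]
A−BK = [-0.2040 -0.2935; 1.8010 1.3234]
AᵀP(A−BK) = [0.7600 -0.0162; -0.0162 1.2450]
P' = Q + AᵀP(A−BK) = [1.0100 -0.0162; -0.0162 3.4950]
tr(P') = 4.5050


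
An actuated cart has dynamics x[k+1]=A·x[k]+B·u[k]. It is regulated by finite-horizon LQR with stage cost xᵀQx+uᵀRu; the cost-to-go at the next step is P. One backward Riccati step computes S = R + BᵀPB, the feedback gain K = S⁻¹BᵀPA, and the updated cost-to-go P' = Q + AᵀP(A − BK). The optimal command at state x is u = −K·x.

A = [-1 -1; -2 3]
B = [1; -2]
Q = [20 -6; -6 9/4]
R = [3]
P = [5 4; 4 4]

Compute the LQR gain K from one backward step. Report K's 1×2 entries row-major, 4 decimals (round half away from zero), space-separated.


BᵀP = [-3.0000 -4.0000]
S = R + BᵀPB = [3] + [5.0000] = [8.0000]
BᵀPA = [11.0000 -9.0000]
K = S⁻¹·BᵀPA = [1.3750 -1.1250]
A−BK = [-2.3750 0.1250; 0.7500 0.7500]
AᵀP(A−BK) = [21.8750 -10.6250; -10.6250 6.8750]
P' = Q + AᵀP(A−BK) = [41.8750 -16.6250; -16.6250 9.1250]
tr(P') = 51.0000

1.3750 -1.1250


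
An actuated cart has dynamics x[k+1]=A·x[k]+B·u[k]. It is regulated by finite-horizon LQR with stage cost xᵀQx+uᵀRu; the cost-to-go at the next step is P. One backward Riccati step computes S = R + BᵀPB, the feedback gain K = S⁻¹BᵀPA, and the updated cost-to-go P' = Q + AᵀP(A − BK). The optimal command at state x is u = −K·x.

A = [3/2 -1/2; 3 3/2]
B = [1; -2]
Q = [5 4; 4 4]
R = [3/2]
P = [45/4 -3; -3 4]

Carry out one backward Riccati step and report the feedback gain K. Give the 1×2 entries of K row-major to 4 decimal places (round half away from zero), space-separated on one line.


-0.1748 -0.6166

BᵀP = [17.2500 -11.0000]
S = R + BᵀPB = [3/2] + [39.2500] = [40.7500]
BᵀPA = [-7.1250 -25.1250]
K = S⁻¹·BᵀPA = [-0.1748 -0.6166]
A−BK = [1.6748 0.1166; 2.6503 0.2669]
AᵀP(A−BK) = [33.0667 2.9195; 2.9195 0.8213]
P' = Q + AᵀP(A−BK) = [38.0667 6.9195; 6.9195 4.8213]
tr(P') = 42.8880


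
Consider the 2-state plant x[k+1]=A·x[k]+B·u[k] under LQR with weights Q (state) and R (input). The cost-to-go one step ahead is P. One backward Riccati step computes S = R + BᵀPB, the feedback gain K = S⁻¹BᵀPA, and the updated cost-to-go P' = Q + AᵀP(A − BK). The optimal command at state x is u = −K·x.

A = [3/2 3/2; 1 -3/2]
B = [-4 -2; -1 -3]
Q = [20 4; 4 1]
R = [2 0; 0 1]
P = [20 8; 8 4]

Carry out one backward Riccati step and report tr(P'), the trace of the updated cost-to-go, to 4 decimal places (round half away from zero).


22.3181

BᵀP = [-88.0000 -36.0000; -64.0000 -28.0000]
S = R + BᵀPB = [2 0; 0 1] + [388.0000 284.0000; 284.0000 212.0000] = [390.0000 284.0000; 284.0000 213.0000]
BᵀPA = [-168.0000 -78.0000; -124.0000 -54.0000]
K = S⁻¹·BᵀPA = [-0.2353 -0.5294; -0.2684 0.4524]
A−BK = [0.0220 0.2871; -0.0406 -0.6723]
AᵀP(A−BK) = [0.1848 0.1516; 0.1516 1.1334]
P' = Q + AᵀP(A−BK) = [20.1848 4.1516; 4.1516 2.1334]
tr(P') = 22.3181


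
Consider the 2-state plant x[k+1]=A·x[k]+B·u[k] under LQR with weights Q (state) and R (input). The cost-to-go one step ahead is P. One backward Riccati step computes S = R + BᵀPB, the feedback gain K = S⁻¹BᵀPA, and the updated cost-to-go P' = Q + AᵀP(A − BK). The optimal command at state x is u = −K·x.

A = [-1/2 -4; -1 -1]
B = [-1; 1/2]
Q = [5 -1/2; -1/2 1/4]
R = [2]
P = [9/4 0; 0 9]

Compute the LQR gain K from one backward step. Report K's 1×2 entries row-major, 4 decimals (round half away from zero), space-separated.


BᵀP = [-2.2500 4.5000]
S = R + BᵀPB = [2] + [4.5000] = [6.5000]
BᵀPA = [-3.3750 4.5000]
K = S⁻¹·BᵀPA = [-0.5192 0.6923]
A−BK = [-1.0192 -3.3077; -0.7404 -1.3462]
AᵀP(A−BK) = [7.8101 15.8365; 15.8365 41.8846]
P' = Q + AᵀP(A−BK) = [12.8101 15.3365; 15.3365 42.1346]
tr(P') = 54.9447

-0.5192 0.6923


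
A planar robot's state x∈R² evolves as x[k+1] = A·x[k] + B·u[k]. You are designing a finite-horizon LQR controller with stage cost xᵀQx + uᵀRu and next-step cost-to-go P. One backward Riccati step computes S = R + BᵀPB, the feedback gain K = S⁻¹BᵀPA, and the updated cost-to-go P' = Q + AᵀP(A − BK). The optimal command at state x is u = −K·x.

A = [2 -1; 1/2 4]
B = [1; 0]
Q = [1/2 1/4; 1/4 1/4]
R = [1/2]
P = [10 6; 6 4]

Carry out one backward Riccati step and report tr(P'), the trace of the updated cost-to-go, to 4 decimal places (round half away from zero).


10.7024

BᵀP = [10.0000 6.0000]
S = R + BᵀPB = [1/2] + [10.0000] = [10.5000]
BᵀPA = [23.0000 14.0000]
K = S⁻¹·BᵀPA = [2.1905 1.3333]
A−BK = [-0.1905 -2.3333; 0.5000 4.0000]
AᵀP(A−BK) = [2.6190 2.3333; 2.3333 7.3333]
P' = Q + AᵀP(A−BK) = [3.1190 2.5833; 2.5833 7.5833]
tr(P') = 10.7024


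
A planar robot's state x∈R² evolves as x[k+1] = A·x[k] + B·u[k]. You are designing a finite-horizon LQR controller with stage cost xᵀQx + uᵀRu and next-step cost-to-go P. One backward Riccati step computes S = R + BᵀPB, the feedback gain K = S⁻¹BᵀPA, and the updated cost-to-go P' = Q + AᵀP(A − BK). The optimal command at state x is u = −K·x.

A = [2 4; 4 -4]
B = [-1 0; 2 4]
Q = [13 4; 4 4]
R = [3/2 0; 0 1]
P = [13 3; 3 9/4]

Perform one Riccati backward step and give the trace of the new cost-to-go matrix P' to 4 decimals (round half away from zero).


47.2080

BᵀP = [-7.0000 1.5000; 12.0000 9.0000]
S = R + BᵀPB = [3/2 0; 0 1] + [10.0000 6.0000; 6.0000 36.0000] = [11.5000 6.0000; 6.0000 37.0000]
BᵀPA = [-8.0000 -34.0000; 60.0000 12.0000]
K = S⁻¹·BᵀPA = [-1.6842 -3.4146; 1.8947 0.8780]
A−BK = [0.3158 0.5854; -0.2105 -0.6829]
AᵀP(A−BK) = [8.8421 12.0000; 12.0000 21.3659]
P' = Q + AᵀP(A−BK) = [21.8421 16.0000; 16.0000 25.3659]
tr(P') = 47.2080


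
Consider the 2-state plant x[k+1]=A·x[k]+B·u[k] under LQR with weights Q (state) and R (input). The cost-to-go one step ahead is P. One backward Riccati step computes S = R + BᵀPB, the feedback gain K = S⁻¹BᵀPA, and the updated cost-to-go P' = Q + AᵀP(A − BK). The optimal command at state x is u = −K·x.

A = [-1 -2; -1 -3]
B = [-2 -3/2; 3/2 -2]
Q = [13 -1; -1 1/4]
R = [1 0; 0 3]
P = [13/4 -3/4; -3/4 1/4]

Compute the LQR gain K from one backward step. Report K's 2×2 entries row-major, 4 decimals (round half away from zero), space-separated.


BᵀP = [-7.6250 1.8750; -3.3750 0.6250]
S = R + BᵀPB = [1 0; 0 3] + [18.0625 7.6875; 7.6875 3.8125] = [19.0625 7.6875; 7.6875 6.8125]
BᵀPA = [5.7500 9.6250; 2.7500 4.8750]
K = S⁻¹·BᵀPA = [0.2548 0.3970; 0.1161 0.2676]
A−BK = [-0.3162 -0.8046; -1.1499 -3.0603]
AᵀP(A−BK) = [0.2155 0.4813; 0.4813 1.1243]
P' = Q + AᵀP(A−BK) = [13.2155 -0.5187; -0.5187 1.3743]
tr(P') = 14.5898

0.2548 0.3970 0.1161 0.2676


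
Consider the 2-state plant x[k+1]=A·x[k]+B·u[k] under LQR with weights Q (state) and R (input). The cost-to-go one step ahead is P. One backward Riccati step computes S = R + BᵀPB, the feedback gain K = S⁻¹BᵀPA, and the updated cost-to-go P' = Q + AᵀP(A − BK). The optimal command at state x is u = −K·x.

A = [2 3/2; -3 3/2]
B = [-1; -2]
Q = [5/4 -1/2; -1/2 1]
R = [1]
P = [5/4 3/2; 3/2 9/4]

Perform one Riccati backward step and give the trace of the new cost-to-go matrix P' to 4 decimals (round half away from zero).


BᵀP = [-4.2500 -6.0000]
S = R + BᵀPB = [1] + [16.2500] = [17.2500]
BᵀPA = [9.5000 -15.3750]
K = S⁻¹·BᵀPA = [0.5507 -0.8913]
A−BK = [2.5507 0.6087; -1.8986 -0.2826]
AᵀP(A−BK) = [2.0181 -0.1576; -0.1576 0.9212]
P' = Q + AᵀP(A−BK) = [3.2681 -0.6576; -0.6576 1.9212]
tr(P') = 5.1893

5.1893


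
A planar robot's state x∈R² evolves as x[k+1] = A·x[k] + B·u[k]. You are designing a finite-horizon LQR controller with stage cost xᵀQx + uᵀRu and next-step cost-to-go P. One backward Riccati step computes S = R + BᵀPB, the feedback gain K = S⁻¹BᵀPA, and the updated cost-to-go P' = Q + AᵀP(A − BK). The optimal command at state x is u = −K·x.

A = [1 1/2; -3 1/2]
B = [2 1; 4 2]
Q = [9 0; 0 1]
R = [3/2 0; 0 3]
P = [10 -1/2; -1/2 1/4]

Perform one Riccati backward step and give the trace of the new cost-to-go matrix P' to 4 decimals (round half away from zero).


BᵀP = [18.0000 0.0000; 9.0000 0.0000]
S = R + BᵀPB = [3/2 0; 0 3] + [36.0000 18.0000; 18.0000 9.0000] = [37.5000 18.0000; 18.0000 12.0000]
BᵀPA = [18.0000 9.0000; 9.0000 4.5000]
K = S⁻¹·BᵀPA = [0.4286 0.2143; 0.1071 0.0536]
A−BK = [0.0357 0.0179; -4.9286 -0.4643]
AᵀP(A−BK) = [6.5714 0.7857; 0.7857 0.1429]
P' = Q + AᵀP(A−BK) = [15.5714 0.7857; 0.7857 1.1429]
tr(P') = 16.7143

16.7143


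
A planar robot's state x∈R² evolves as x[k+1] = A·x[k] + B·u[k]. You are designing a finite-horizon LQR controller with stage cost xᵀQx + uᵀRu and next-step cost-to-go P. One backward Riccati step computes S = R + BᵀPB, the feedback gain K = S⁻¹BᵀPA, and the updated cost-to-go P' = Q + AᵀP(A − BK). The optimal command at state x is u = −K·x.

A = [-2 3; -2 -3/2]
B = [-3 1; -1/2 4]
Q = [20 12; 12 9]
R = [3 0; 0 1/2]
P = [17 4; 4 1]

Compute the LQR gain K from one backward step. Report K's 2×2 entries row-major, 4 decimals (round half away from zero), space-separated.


BᵀP = [-53.0000 -12.5000; 33.0000 8.0000]
S = R + BᵀPB = [3 0; 0 1/2] + [165.2500 -103.0000; -103.0000 65.0000] = [168.2500 -103.0000; -103.0000 65.5000]
BᵀPA = [131.0000 -140.2500; -82.0000 87.0000]
K = S⁻¹·BᵀPA = [0.3270 -0.5479; -0.7378 0.4667]
A−BK = [-0.2814 0.8897; 1.1146 -3.6408]
AᵀP(A−BK) = [0.6721 -0.9590; -0.9590 1.8077]
P' = Q + AᵀP(A−BK) = [20.6721 11.0410; 11.0410 10.8077]
tr(P') = 31.4798

0.3270 -0.5479 -0.7378 0.4667
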